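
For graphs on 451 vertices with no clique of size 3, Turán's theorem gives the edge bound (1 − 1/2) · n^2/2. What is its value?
Turán density bound = (1/2) · 451^2/2 = 203401/4 ≈ 50850.25

Turán's theorem: ex(n, K_{r+1}) is achieved by the complete r-partite Turán graph T(n, r) with parts as balanced as possible, and is at most (1 − 1/r) · n^2/2. For r = 2, n = 451: the density bound is (1/2) · 203401/2 = 203401/4 ≈ 50850.25. The integer-valued extremum is e(T(451, 2)) = 50850, which is strictly less than the density bound 203401/4 since 2 ∤ 451 (the parts of T(451, 2) cannot all be equal).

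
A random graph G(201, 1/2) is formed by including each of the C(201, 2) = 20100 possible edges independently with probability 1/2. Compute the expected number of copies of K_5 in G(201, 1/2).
E[# K_5] = C(201, 5) · (1/2)^C(5, 2) = 2600334990 / 2^10 = 1300167495/512 ≈ 2539389.638672

For each 5-subset S of vertices (there are C(201, 5) = 2600334990 such S), let X_S = 1 if S induces a K_5 (all C(5, 2) = 10 edges present). Then P(X_S = 1) = (1/2)^10 = 1/1024. By linearity of expectation, E[# K_5] = C(201, 5) · (1/2)^10 = 2600334990 / 1024 = 1300167495/512 ≈ 2539389.638672.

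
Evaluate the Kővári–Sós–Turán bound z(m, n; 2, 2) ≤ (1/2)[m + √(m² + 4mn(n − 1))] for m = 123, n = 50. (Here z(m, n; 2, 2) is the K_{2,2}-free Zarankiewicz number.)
z(123, 50; 2, 2) ≤ (1/2)[123 + √(123² + 4·123·50·49)] = (1/2)[123 + √1220529] = 613.8878

Kővári–Sós–Turán: let r_1, ..., r_123 be the row sums and z = Σ r_i the total number of 1s. Each pair of columns can share at most one row with both entries 1 (else a 2×2 all-ones block appears), so Σ_i C(r_i, 2) ≤ C(50, 2) = 1225. By convexity Σ_i C(r_i, 2) ≥ 123·C(z/123, 2) = z(z − 123)/(2·123), giving z² − 123z − 123·50·49 ≤ 0 and hence z ≤ (1/2)[123 + √(15129 + 4·301350)] = (1/2)[123 + √1220529] ≈ (1/2)(123 + 1104.7755) = 613.8878.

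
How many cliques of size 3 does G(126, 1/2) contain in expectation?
E[# K_3] = C(126, 3) · (1/2)^C(3, 2) = 325500 / 2^3 = 81375/2 = 40687.5

For each 3-subset S of vertices (there are C(126, 3) = 325500 such S), let X_S = 1 if S induces a K_3 (all C(3, 2) = 3 edges present). Then P(X_S = 1) = (1/2)^3 = 1/8. By linearity of expectation, E[# K_3] = C(126, 3) · (1/2)^3 = 325500 / 8 = 81375/2 = 40687.5.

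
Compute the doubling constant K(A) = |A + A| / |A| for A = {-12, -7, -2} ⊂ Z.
K = |A + A| / |A| = 5/3

Enumerate A + A = {a + b : a, b ∈ A}. With |A| = 3, there are |A|^2 = 9 ordered sum pairs; collecting distinct values, A + A = {-24, -19, -14, -9, -4}, so |A + A| = 5. Thus K = 5/3. Here |A + A| = 2|A| − 1 = 5, the minimum possible — so K = 5/3 is minimal, which holds iff A is an arithmetic progression.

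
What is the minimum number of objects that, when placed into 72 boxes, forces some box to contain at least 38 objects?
n = (38 − 1)·72 + 1 = 2665

By the generalised pigeonhole principle, to guarantee some box contains ≥ r objects we need more than (r − 1) · k objects total. Threshold: n = (r − 1) · k + 1. With r = 38 and k = 72: n = 37 · 72 + 1 = 2664 + 1 = 2665. For n = 2664 = 37 · 72, we can put exactly 37 objects in every box, avoiding 38 in any single one — so 2665 is tight.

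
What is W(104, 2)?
W(104, 2) = 104 + 1 = 105

A 2-term AP is any pair of integers, so a monochromatic 2-AP exists iff some colour is used at least twice. With 104 colours, the colouring i ↦ i on {1, ..., 104} uses each colour once, avoiding any monochromatic pair, so W(104, 2) > 104. For {1, ..., 105}, pigeonhole forces two integers of the same colour, which form a monochromatic 2-AP. Hence W(104, 2) = 105.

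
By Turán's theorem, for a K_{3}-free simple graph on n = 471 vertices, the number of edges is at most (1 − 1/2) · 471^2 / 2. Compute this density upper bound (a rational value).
Turán density bound = (1/2) · 471^2/2 = 221841/4 ≈ 55460.25

Turán's theorem: ex(n, K_{r+1}) is achieved by the complete r-partite Turán graph T(n, r) with parts as balanced as possible, and is at most (1 − 1/r) · n^2/2. For r = 2, n = 471: the density bound is (1/2) · 221841/2 = 221841/4 ≈ 55460.25. The integer-valued extremum is e(T(471, 2)) = 55460, which is strictly less than the density bound 221841/4 since 2 ∤ 471 (the parts of T(471, 2) cannot all be equal).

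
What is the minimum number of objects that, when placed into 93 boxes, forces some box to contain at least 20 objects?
n = (20 − 1)·93 + 1 = 1768

By the generalised pigeonhole principle, to guarantee some box contains ≥ r objects we need more than (r − 1) · k objects total. Threshold: n = (r − 1) · k + 1. With r = 20 and k = 93: n = 19 · 93 + 1 = 1767 + 1 = 1768. For n = 1767 = 19 · 93, we can put exactly 19 objects in every box, avoiding 20 in any single one — so 1768 is tight.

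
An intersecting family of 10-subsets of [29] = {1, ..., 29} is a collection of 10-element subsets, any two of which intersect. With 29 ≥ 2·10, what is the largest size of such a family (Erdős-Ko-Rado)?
max |F| = C(28, 9) = 6906900

Erdős-Ko-Rado (1961): when n ≥ 2k, max |F| = C(n−1, k−1). The bound is attained by the star {A : i ∈ A} for any fixed i ∈ [n]. Here C(29−1, 10−1) = C(28, 9) = 6906900.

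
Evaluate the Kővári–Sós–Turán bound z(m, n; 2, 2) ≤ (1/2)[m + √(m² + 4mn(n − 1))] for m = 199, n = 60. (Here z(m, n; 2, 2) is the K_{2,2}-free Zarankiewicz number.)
z(199, 60; 2, 2) ≤ (1/2)[199 + √(199² + 4·199·60·59)] = (1/2)[199 + √2857441] = 944.6983

Kővári–Sós–Turán: let r_1, ..., r_199 be the row sums and z = Σ r_i the total number of 1s. Each pair of columns can share at most one row with both entries 1 (else a 2×2 all-ones block appears), so Σ_i C(r_i, 2) ≤ C(60, 2) = 1770. By convexity Σ_i C(r_i, 2) ≥ 199·C(z/199, 2) = z(z − 199)/(2·199), giving z² − 199z − 199·60·59 ≤ 0 and hence z ≤ (1/2)[199 + √(39601 + 4·704460)] = (1/2)[199 + √2857441] ≈ (1/2)(199 + 1690.3967) = 944.6983.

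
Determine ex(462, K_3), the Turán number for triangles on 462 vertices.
ex(462, K_3) = ⌊462^2/4⌋ = 53361

Mantel (1907): a triangle-free graph on n vertices has at most ⌊n^2/4⌋ edges, with equality for the complete bipartite graph K_{⌊n/2⌋, ⌈n/2⌉}. For n = 462: ⌊462^2/4⌋ = ⌊213444/4⌋ = 53361. The extremal graph is K_{231, 231}, which has 231·231 = 53361 edges.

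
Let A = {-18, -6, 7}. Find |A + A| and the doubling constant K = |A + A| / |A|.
K = |A + A| / |A| = 6/3 = 2

Enumerate A + A = {a + b : a, b ∈ A}. With |A| = 3, there are |A|^2 = 9 ordered sum pairs; collecting distinct values, A + A = {-36, -24, -12, -11, 1, 14}, so |A + A| = 6. Thus K = 6/3 = 2. For comparison, the minimum possible |A + A| over all 3-element sets is 2·3 − 1 = 5 (so min K = 5/3), attained only by arithmetic progressions.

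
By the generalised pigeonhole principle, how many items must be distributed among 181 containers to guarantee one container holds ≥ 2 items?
n = (2 − 1)·181 + 1 = 182

By the generalised pigeonhole principle, to guarantee some box contains ≥ r objects we need more than (r − 1) · k objects total. Threshold: n = (r − 1) · k + 1. With r = 2 and k = 181: n = 1 · 181 + 1 = 181 + 1 = 182. For n = 181 = 1 · 181, we can put exactly 1 objects in every box, avoiding 2 in any single one — so 182 is tight.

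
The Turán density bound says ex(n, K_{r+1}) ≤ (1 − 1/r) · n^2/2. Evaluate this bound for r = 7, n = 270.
Turán density bound = (6/7) · 270^2/2 = 218700/7 ≈ 31242.8571

Turán's theorem: ex(n, K_{r+1}) is achieved by the complete r-partite Turán graph T(n, r) with parts as balanced as possible, and is at most (1 − 1/r) · n^2/2. For r = 7, n = 270: the density bound is (6/7) · 72900/2 = 218700/7 ≈ 31242.8571. The integer-valued extremum is e(T(270, 7)) = 31242, which is strictly less than the density bound 218700/7 since 7 ∤ 270 (the parts of T(270, 7) cannot all be equal).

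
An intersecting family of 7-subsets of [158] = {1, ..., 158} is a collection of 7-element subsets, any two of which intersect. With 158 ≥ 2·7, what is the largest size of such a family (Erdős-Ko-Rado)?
max |F| = C(157, 6) = 18883356492

The Erdős-Ko-Rado theorem states: for n ≥ 2k, an intersecting family of k-subsets of an n-element set has size at most C(n − 1, k − 1), with equality for 'star' families {A ⊆ [n] : |A| = k, i ∈ A} (fix an element i). For n = 158, k = 7: C(157, 6) = 18883356492.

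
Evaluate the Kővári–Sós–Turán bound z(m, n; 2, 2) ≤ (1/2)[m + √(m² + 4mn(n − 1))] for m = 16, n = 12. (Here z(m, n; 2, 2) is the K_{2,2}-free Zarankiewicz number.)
z(16, 12; 2, 2) ≤ (1/2)[16 + √(16² + 4·16·12·11)] = (1/2)[16 + √8704] = 54.6476

Kővári–Sós–Turán: let r_1, ..., r_16 be the row sums and z = Σ r_i the total number of 1s. Each pair of columns can share at most one row with both entries 1 (else a 2×2 all-ones block appears), so Σ_i C(r_i, 2) ≤ C(12, 2) = 66. By convexity Σ_i C(r_i, 2) ≥ 16·C(z/16, 2) = z(z − 16)/(2·16), giving z² − 16z − 16·12·11 ≤ 0 and hence z ≤ (1/2)[16 + √(256 + 4·2112)] = (1/2)[16 + √8704] ≈ (1/2)(16 + 93.2952) = 54.6476.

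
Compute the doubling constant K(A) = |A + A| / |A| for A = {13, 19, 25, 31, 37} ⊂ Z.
K = |A + A| / |A| = 9/5

Enumerate A + A = {a + b : a, b ∈ A}. With |A| = 5, there are |A|^2 = 25 ordered sum pairs; collecting distinct values, A + A = {26, 32, 38, 44, 50, 56, 62, 68, 74}, so |A + A| = 9. Thus K = 9/5. Here |A + A| = 2|A| − 1 = 9, the minimum possible — so K = 9/5 is minimal, which holds iff A is an arithmetic progression.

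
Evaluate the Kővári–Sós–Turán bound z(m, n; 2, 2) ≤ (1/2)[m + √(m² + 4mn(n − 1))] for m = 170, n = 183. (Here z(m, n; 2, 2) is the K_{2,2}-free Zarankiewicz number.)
z(170, 183; 2, 2) ≤ (1/2)[170 + √(170² + 4·170·183·182)] = (1/2)[170 + √22676980] = 2466.0176

Kővári–Sós–Turán: let r_1, ..., r_170 be the row sums and z = Σ r_i the total number of 1s. Each pair of columns can share at most one row with both entries 1 (else a 2×2 all-ones block appears), so Σ_i C(r_i, 2) ≤ C(183, 2) = 16653. By convexity Σ_i C(r_i, 2) ≥ 170·C(z/170, 2) = z(z − 170)/(2·170), giving z² − 170z − 170·183·182 ≤ 0 and hence z ≤ (1/2)[170 + √(28900 + 4·5662020)] = (1/2)[170 + √22676980] ≈ (1/2)(170 + 4762.0353) = 2466.0176.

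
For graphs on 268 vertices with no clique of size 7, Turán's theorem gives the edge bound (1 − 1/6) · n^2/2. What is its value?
Turán density bound = (5/6) · 268^2/2 = 89780/3 ≈ 29926.6667

Turán's theorem: ex(n, K_{r+1}) is achieved by the complete r-partite Turán graph T(n, r) with parts as balanced as possible, and is at most (1 − 1/r) · n^2/2. For r = 6, n = 268: the density bound is (5/6) · 71824/2 = 89780/3 ≈ 29926.6667. The integer-valued extremum is e(T(268, 6)) = 29926, which is strictly less than the density bound 89780/3 since 6 ∤ 268 (the parts of T(268, 6) cannot all be equal).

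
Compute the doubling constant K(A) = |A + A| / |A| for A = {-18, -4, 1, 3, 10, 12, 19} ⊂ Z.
K = |A + A| / |A| = 22/7

Enumerate A + A = {a + b : a, b ∈ A}. With |A| = 7, there are |A|^2 = 49 ordered sum pairs; collecting distinct values, A + A = {-36, -22, -17, -15, -8, -6, -3, -1, 1, 2, 4, 6, 8, 11, 13, 15, 20, 22, 24, 29, 31, 38}, so |A + A| = 22. Thus K = 22/7. For comparison, the minimum possible |A + A| over all 7-element sets is 2·7 − 1 = 13 (so min K = 13/7), attained only by arithmetic progressions.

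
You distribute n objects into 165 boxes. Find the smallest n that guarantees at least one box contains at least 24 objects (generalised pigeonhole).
n = (24 − 1)·165 + 1 = 3796

By the generalised pigeonhole principle, to guarantee some box contains ≥ r objects we need more than (r − 1) · k objects total. Threshold: n = (r − 1) · k + 1. With r = 24 and k = 165: n = 23 · 165 + 1 = 3795 + 1 = 3796. For n = 3795 = 23 · 165, we can put exactly 23 objects in every box, avoiding 24 in any single one — so 3796 is tight.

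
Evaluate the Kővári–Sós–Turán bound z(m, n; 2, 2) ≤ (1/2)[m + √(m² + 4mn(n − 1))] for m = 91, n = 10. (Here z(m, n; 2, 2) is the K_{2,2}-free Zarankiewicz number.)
z(91, 10; 2, 2) ≤ (1/2)[91 + √(91² + 4·91·10·9)] = (1/2)[91 + √41041] = 146.7929

Kővári–Sós–Turán: let r_1, ..., r_91 be the row sums and z = Σ r_i the total number of 1s. Each pair of columns can share at most one row with both entries 1 (else a 2×2 all-ones block appears), so Σ_i C(r_i, 2) ≤ C(10, 2) = 45. By convexity Σ_i C(r_i, 2) ≥ 91·C(z/91, 2) = z(z − 91)/(2·91), giving z² − 91z − 91·10·9 ≤ 0 and hence z ≤ (1/2)[91 + √(8281 + 4·8190)] = (1/2)[91 + √41041] ≈ (1/2)(91 + 202.5858) = 146.7929.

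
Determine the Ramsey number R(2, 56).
R(2, 56) = 56

R(2, k) = k for all k ≥ 2: in a 2-colouring of K_k, either some edge is red (a red K_2) or all edges are blue (a blue K_k). And K_{55} coloured all-blue has no blue K_56, so R(2, 56) > 55. Hence R(2, 56) = 56.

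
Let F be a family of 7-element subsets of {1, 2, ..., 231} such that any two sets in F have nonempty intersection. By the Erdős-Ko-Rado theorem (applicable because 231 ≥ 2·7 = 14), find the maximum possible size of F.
max |F| = C(230, 6) = 192522939225

Erdős-Ko-Rado (1961): when n ≥ 2k, max |F| = C(n−1, k−1). The bound is attained by the star {A : i ∈ A} for any fixed i ∈ [n]. Here C(231−1, 7−1) = C(230, 6) = 192522939225.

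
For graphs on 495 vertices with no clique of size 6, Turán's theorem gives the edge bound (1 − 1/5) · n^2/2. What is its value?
Turán density bound = (4/5) · 495^2/2 = 98010

Turán's theorem: ex(n, K_{r+1}) is achieved by the complete r-partite Turán graph T(n, r) with parts as balanced as possible, and is at most (1 − 1/r) · n^2/2. For r = 5, n = 495: the density bound is (4/5) · 245025/2 = 98010. Since 5 ∣ 495, the Turán graph T(495, 5) has parts of equal size 99, and its edge count e(T(495, 5)) = 98010 attains the density bound exactly.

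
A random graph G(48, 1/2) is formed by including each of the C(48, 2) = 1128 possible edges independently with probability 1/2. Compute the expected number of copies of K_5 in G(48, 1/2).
E[# K_5] = C(48, 5) · (1/2)^C(5, 2) = 1712304 / 2^10 = 107019/64 = 1672.171875

For each 5-subset S of vertices (there are C(48, 5) = 1712304 such S), let X_S = 1 if S induces a K_5 (all C(5, 2) = 10 edges present). Then P(X_S = 1) = (1/2)^10 = 1/1024. By linearity of expectation, E[# K_5] = C(48, 5) · (1/2)^10 = 1712304 / 1024 = 107019/64 = 1672.171875.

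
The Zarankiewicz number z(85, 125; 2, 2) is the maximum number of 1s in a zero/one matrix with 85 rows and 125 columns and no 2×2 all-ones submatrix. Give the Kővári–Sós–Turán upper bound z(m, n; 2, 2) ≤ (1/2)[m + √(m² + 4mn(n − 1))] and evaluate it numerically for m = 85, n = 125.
z(85, 125; 2, 2) ≤ (1/2)[85 + √(85² + 4·85·125·124)] = (1/2)[85 + √5277225] = 1191.1106

Kővári–Sós–Turán: let r_1, ..., r_85 be the row sums and z = Σ r_i the total number of 1s. Each pair of columns can share at most one row with both entries 1 (else a 2×2 all-ones block appears), so Σ_i C(r_i, 2) ≤ C(125, 2) = 7750. By convexity Σ_i C(r_i, 2) ≥ 85·C(z/85, 2) = z(z − 85)/(2·85), giving z² − 85z − 85·125·124 ≤ 0 and hence z ≤ (1/2)[85 + √(7225 + 4·1317500)] = (1/2)[85 + √5277225] ≈ (1/2)(85 + 2297.2211) = 1191.1106.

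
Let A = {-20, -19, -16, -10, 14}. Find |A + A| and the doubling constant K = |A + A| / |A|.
K = |A + A| / |A| = 15/5 = 3

Enumerate A + A = {a + b : a, b ∈ A}. With |A| = 5, there are |A|^2 = 25 ordered sum pairs; collecting distinct values, A + A = {-40, -39, -38, -36, -35, -32, -30, -29, -26, -20, -6, -5, -2, 4, 28}, so |A + A| = 15. Thus K = 15/5 = 3. For comparison, the minimum possible |A + A| over all 5-element sets is 2·5 − 1 = 9 (so min K = 9/5), attained only by arithmetic progressions.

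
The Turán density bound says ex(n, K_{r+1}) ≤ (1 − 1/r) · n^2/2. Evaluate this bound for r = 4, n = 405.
Turán density bound = (3/4) · 405^2/2 = 492075/8 ≈ 61509.375

Turán's theorem: ex(n, K_{r+1}) is achieved by the complete r-partite Turán graph T(n, r) with parts as balanced as possible, and is at most (1 − 1/r) · n^2/2. For r = 4, n = 405: the density bound is (3/4) · 164025/2 = 492075/8 ≈ 61509.375. The integer-valued extremum is e(T(405, 4)) = 61509, which is strictly less than the density bound 492075/8 since 4 ∤ 405 (the parts of T(405, 4) cannot all be equal).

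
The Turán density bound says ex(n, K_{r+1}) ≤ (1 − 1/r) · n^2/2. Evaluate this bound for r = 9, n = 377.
Turán density bound = (8/9) · 377^2/2 = 568516/9 ≈ 63168.4444

Turán's theorem: ex(n, K_{r+1}) is achieved by the complete r-partite Turán graph T(n, r) with parts as balanced as possible, and is at most (1 − 1/r) · n^2/2. For r = 9, n = 377: the density bound is (8/9) · 142129/2 = 568516/9 ≈ 63168.4444. The integer-valued extremum is e(T(377, 9)) = 63168, which is strictly less than the density bound 568516/9 since 9 ∤ 377 (the parts of T(377, 9) cannot all be equal).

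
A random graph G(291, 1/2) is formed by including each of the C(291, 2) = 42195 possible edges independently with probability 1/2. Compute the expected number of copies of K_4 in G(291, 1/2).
E[# K_4] = C(291, 4) · (1/2)^C(4, 2) = 292664520 / 2^6 = 36583065/8 = 4572883.125

For each 4-subset S of vertices (there are C(291, 4) = 292664520 such S), let X_S = 1 if S induces a K_4 (all C(4, 2) = 6 edges present). Then P(X_S = 1) = (1/2)^6 = 1/64. By linearity of expectation, E[# K_4] = C(291, 4) · (1/2)^6 = 292664520 / 64 = 36583065/8 = 4572883.125.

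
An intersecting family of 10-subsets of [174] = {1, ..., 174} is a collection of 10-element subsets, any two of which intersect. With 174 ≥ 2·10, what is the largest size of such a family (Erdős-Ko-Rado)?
max |F| = C(173, 9) = 309571547872015

Erdős-Ko-Rado (1961): when n ≥ 2k, max |F| = C(n−1, k−1). The bound is attained by the star {A : i ∈ A} for any fixed i ∈ [n]. Here C(174−1, 10−1) = C(173, 9) = 309571547872015.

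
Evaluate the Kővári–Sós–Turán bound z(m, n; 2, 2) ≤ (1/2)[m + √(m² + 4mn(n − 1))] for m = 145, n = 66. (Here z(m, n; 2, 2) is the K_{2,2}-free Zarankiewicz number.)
z(145, 66; 2, 2) ≤ (1/2)[145 + √(145² + 4·145·66·65)] = (1/2)[145 + √2509225] = 864.5267

Kővári–Sós–Turán: let r_1, ..., r_145 be the row sums and z = Σ r_i the total number of 1s. Each pair of columns can share at most one row with both entries 1 (else a 2×2 all-ones block appears), so Σ_i C(r_i, 2) ≤ C(66, 2) = 2145. By convexity Σ_i C(r_i, 2) ≥ 145·C(z/145, 2) = z(z − 145)/(2·145), giving z² − 145z − 145·66·65 ≤ 0 and hence z ≤ (1/2)[145 + √(21025 + 4·622050)] = (1/2)[145 + √2509225] ≈ (1/2)(145 + 1584.0533) = 864.5267.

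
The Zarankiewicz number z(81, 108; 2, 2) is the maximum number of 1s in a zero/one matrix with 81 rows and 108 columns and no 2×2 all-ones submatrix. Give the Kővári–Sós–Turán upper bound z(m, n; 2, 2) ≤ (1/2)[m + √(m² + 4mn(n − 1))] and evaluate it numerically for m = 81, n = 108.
z(81, 108; 2, 2) ≤ (1/2)[81 + √(81² + 4·81·108·107)] = (1/2)[81 + √3750705] = 1008.8368

Kővári–Sós–Turán: let r_1, ..., r_81 be the row sums and z = Σ r_i the total number of 1s. Each pair of columns can share at most one row with both entries 1 (else a 2×2 all-ones block appears), so Σ_i C(r_i, 2) ≤ C(108, 2) = 5778. By convexity Σ_i C(r_i, 2) ≥ 81·C(z/81, 2) = z(z − 81)/(2·81), giving z² − 81z − 81·108·107 ≤ 0 and hence z ≤ (1/2)[81 + √(6561 + 4·936036)] = (1/2)[81 + √3750705] ≈ (1/2)(81 + 1936.6737) = 1008.8368.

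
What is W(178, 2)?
W(178, 2) = 178 + 1 = 179

A 2-term AP is any pair of integers, so a monochromatic 2-AP exists iff some colour is used at least twice. With 178 colours, the colouring i ↦ i on {1, ..., 178} uses each colour once, avoiding any monochromatic pair, so W(178, 2) > 178. For {1, ..., 179}, pigeonhole forces two integers of the same colour, which form a monochromatic 2-AP. Hence W(178, 2) = 179.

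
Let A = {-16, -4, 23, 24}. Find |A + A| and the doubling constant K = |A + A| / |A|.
K = |A + A| / |A| = 10/4 = 5/2

Enumerate A + A = {a + b : a, b ∈ A}. With |A| = 4, there are |A|^2 = 16 ordered sum pairs; collecting distinct values, A + A = {-32, -20, -8, 7, 8, 19, 20, 46, 47, 48}, so |A + A| = 10. Thus K = 10/4 = 5/2. For comparison, the minimum possible |A + A| over all 4-element sets is 2·4 − 1 = 7 (so min K = 7/4), attained only by arithmetic progressions.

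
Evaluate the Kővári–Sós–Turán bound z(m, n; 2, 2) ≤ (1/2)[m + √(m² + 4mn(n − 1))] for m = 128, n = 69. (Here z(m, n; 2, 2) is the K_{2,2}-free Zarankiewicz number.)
z(128, 69; 2, 2) ≤ (1/2)[128 + √(128² + 4·128·69·68)] = (1/2)[128 + √2418688] = 841.6066

Kővári–Sós–Turán: let r_1, ..., r_128 be the row sums and z = Σ r_i the total number of 1s. Each pair of columns can share at most one row with both entries 1 (else a 2×2 all-ones block appears), so Σ_i C(r_i, 2) ≤ C(69, 2) = 2346. By convexity Σ_i C(r_i, 2) ≥ 128·C(z/128, 2) = z(z − 128)/(2·128), giving z² − 128z − 128·69·68 ≤ 0 and hence z ≤ (1/2)[128 + √(16384 + 4·600576)] = (1/2)[128 + √2418688] ≈ (1/2)(128 + 1555.2132) = 841.6066.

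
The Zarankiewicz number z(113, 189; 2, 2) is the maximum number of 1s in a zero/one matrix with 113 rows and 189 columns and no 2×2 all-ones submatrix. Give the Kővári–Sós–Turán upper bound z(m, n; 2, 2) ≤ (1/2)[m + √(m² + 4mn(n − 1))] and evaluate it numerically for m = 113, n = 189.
z(113, 189; 2, 2) ≤ (1/2)[113 + √(113² + 4·113·189·188)] = (1/2)[113 + √16073233] = 2061.0718

Kővári–Sós–Turán: let r_1, ..., r_113 be the row sums and z = Σ r_i the total number of 1s. Each pair of columns can share at most one row with both entries 1 (else a 2×2 all-ones block appears), so Σ_i C(r_i, 2) ≤ C(189, 2) = 17766. By convexity Σ_i C(r_i, 2) ≥ 113·C(z/113, 2) = z(z − 113)/(2·113), giving z² − 113z − 113·189·188 ≤ 0 and hence z ≤ (1/2)[113 + √(12769 + 4·4015116)] = (1/2)[113 + √16073233] ≈ (1/2)(113 + 4009.1437) = 2061.0718.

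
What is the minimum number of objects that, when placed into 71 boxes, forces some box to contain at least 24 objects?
n = (24 − 1)·71 + 1 = 1634

By the generalised pigeonhole principle, to guarantee some box contains ≥ r objects we need more than (r − 1) · k objects total. Threshold: n = (r − 1) · k + 1. With r = 24 and k = 71: n = 23 · 71 + 1 = 1633 + 1 = 1634. For n = 1633 = 23 · 71, we can put exactly 23 objects in every box, avoiding 24 in any single one — so 1634 is tight.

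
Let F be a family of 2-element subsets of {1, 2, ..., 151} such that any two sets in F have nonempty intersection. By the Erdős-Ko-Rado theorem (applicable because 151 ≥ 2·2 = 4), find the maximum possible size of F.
max |F| = C(150, 1) = 150

The Erdős-Ko-Rado theorem states: for n ≥ 2k, an intersecting family of k-subsets of an n-element set has size at most C(n − 1, k − 1), with equality for 'star' families {A ⊆ [n] : |A| = k, i ∈ A} (fix an element i). For n = 151, k = 2: C(150, 1) = 150.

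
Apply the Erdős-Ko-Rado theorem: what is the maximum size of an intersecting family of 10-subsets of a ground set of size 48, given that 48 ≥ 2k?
max |F| = C(47, 9) = 1362649145

Erdős-Ko-Rado (1961): when n ≥ 2k, max |F| = C(n−1, k−1). The bound is attained by the star {A : i ∈ A} for any fixed i ∈ [n]. Here C(48−1, 10−1) = C(47, 9) = 1362649145.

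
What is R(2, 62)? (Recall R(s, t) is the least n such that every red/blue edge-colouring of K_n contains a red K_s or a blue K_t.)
R(2, 62) = 62

R(2, k) = k for all k ≥ 2: in a 2-colouring of K_k, either some edge is red (a red K_2) or all edges are blue (a blue K_k). And K_{61} coloured all-blue has no blue K_62, so R(2, 62) > 61. Hence R(2, 62) = 62.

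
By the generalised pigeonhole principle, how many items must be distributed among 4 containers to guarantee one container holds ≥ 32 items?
n = (32 − 1)·4 + 1 = 125

By the generalised pigeonhole principle, to guarantee some box contains ≥ r objects we need more than (r − 1) · k objects total. Threshold: n = (r − 1) · k + 1. With r = 32 and k = 4: n = 31 · 4 + 1 = 124 + 1 = 125. For n = 124 = 31 · 4, we can put exactly 31 objects in every box, avoiding 32 in any single one — so 125 is tight.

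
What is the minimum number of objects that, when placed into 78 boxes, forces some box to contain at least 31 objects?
n = (31 − 1)·78 + 1 = 2341

By the generalised pigeonhole principle, to guarantee some box contains ≥ r objects we need more than (r − 1) · k objects total. Threshold: n = (r − 1) · k + 1. With r = 31 and k = 78: n = 30 · 78 + 1 = 2340 + 1 = 2341. For n = 2340 = 30 · 78, we can put exactly 30 objects in every box, avoiding 31 in any single one — so 2341 is tight.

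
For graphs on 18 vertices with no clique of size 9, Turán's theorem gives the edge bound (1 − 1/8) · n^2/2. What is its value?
Turán density bound = (7/8) · 18^2/2 = 567/4 ≈ 141.75

Turán's theorem: ex(n, K_{r+1}) is achieved by the complete r-partite Turán graph T(n, r) with parts as balanced as possible, and is at most (1 − 1/r) · n^2/2. For r = 8, n = 18: the density bound is (7/8) · 324/2 = 567/4 ≈ 141.75. The integer-valued extremum is e(T(18, 8)) = 141, which is strictly less than the density bound 567/4 since 8 ∤ 18 (the parts of T(18, 8) cannot all be equal).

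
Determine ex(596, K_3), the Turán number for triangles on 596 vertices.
ex(596, K_3) = ⌊596^2/4⌋ = 88804

Mantel (1907): a triangle-free graph on n vertices has at most ⌊n^2/4⌋ edges, with equality for the complete bipartite graph K_{⌊n/2⌋, ⌈n/2⌉}. For n = 596: ⌊596^2/4⌋ = ⌊355216/4⌋ = 88804. The extremal graph is K_{298, 298}, which has 298·298 = 88804 edges.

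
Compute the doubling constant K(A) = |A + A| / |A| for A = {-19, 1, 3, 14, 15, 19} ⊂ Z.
K = |A + A| / |A| = 21/6 = 7/2

Enumerate A + A = {a + b : a, b ∈ A}. With |A| = 6, there are |A|^2 = 36 ordered sum pairs; collecting distinct values, A + A = {-38, -18, -16, -5, -4, 0, 2, 4, 6, 15, 16, 17, 18, 20, 22, 28, 29, 30, 33, 34, 38}, so |A + A| = 21. Thus K = 21/6 = 7/2. For comparison, the minimum possible |A + A| over all 6-element sets is 2·6 − 1 = 11 (so min K = 11/6), attained only by arithmetic progressions.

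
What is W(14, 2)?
W(14, 2) = 14 + 1 = 15

A 2-term AP is any pair of integers, so a monochromatic 2-AP exists iff some colour is used at least twice. With 14 colours, the colouring i ↦ i on {1, ..., 14} uses each colour once, avoiding any monochromatic pair, so W(14, 2) > 14. For {1, ..., 15}, pigeonhole forces two integers of the same colour, which form a monochromatic 2-AP. Hence W(14, 2) = 15.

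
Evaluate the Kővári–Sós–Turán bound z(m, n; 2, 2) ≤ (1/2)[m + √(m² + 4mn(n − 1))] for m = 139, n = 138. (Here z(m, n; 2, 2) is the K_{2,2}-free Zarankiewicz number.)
z(139, 138; 2, 2) ≤ (1/2)[139 + √(139² + 4·139·138·137)] = (1/2)[139 + √10531057] = 1692.0795

Kővári–Sós–Turán: let r_1, ..., r_139 be the row sums and z = Σ r_i the total number of 1s. Each pair of columns can share at most one row with both entries 1 (else a 2×2 all-ones block appears), so Σ_i C(r_i, 2) ≤ C(138, 2) = 9453. By convexity Σ_i C(r_i, 2) ≥ 139·C(z/139, 2) = z(z − 139)/(2·139), giving z² − 139z − 139·138·137 ≤ 0 and hence z ≤ (1/2)[139 + √(19321 + 4·2627934)] = (1/2)[139 + √10531057] ≈ (1/2)(139 + 3245.159) = 1692.0795.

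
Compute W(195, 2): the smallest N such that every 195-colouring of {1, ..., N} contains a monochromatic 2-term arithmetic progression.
W(195, 2) = 195 + 1 = 196

A 2-term AP is any pair of integers, so a monochromatic 2-AP exists iff some colour is used at least twice. With 195 colours, the colouring i ↦ i on {1, ..., 195} uses each colour once, avoiding any monochromatic pair, so W(195, 2) > 195. For {1, ..., 196}, pigeonhole forces two integers of the same colour, which form a monochromatic 2-AP. Hence W(195, 2) = 196.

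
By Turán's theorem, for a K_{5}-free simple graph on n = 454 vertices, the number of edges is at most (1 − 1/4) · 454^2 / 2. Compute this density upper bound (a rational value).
Turán density bound = (3/4) · 454^2/2 = 154587/2 ≈ 77293.5

Turán's theorem: ex(n, K_{r+1}) is achieved by the complete r-partite Turán graph T(n, r) with parts as balanced as possible, and is at most (1 − 1/r) · n^2/2. For r = 4, n = 454: the density bound is (3/4) · 206116/2 = 154587/2 ≈ 77293.5. The integer-valued extremum is e(T(454, 4)) = 77293, which is strictly less than the density bound 154587/2 since 4 ∤ 454 (the parts of T(454, 4) cannot all be equal).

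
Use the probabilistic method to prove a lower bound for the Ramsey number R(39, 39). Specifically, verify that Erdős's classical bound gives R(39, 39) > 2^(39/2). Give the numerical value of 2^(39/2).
2^(39/2) = 741455.2002; so R(39, 39) > 741455.2002

Colour each edge of K_n uniformly at random with red/blue. The expected number of monochromatic K_39 is C(n, 39) · 2 · 2^(−C(39,2)). If C(n, 39) · 2^(1 − C(39,2)) < 1, then with positive probability no monochromatic K_39 exists, so R(39, 39) > n. The standard estimate C(n, 39) ≤ n^39/39! shows this inequality holds whenever n ≤ 2^(39/2) (since 39! · 2^(C(39,2) − 1) > 2^(39^2/2) ≥ n^39). Hence R(39, 39) > 2^(39/2) = 741455.2002.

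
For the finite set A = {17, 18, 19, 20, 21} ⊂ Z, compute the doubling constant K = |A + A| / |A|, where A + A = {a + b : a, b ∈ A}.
K = |A + A| / |A| = 9/5

Enumerate A + A = {a + b : a, b ∈ A}. With |A| = 5, there are |A|^2 = 25 ordered sum pairs; collecting distinct values, A + A = {34, 35, 36, 37, 38, 39, 40, 41, 42}, so |A + A| = 9. Thus K = 9/5. Here |A + A| = 2|A| − 1 = 9, the minimum possible — so K = 9/5 is minimal, which holds iff A is an arithmetic progression.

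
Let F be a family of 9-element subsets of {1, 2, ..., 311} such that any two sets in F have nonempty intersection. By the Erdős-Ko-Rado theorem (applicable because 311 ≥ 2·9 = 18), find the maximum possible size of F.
max |F| = C(310, 8) = 1931195406445470

Erdős-Ko-Rado (1961): when n ≥ 2k, max |F| = C(n−1, k−1). The bound is attained by the star {A : i ∈ A} for any fixed i ∈ [n]. Here C(311−1, 9−1) = C(310, 8) = 1931195406445470.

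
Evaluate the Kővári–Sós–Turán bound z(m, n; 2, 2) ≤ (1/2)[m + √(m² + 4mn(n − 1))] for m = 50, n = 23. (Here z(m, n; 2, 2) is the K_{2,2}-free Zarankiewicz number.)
z(50, 23; 2, 2) ≤ (1/2)[50 + √(50² + 4·50·23·22)] = (1/2)[50 + √103700] = 186.0124

Kővári–Sós–Turán: let r_1, ..., r_50 be the row sums and z = Σ r_i the total number of 1s. Each pair of columns can share at most one row with both entries 1 (else a 2×2 all-ones block appears), so Σ_i C(r_i, 2) ≤ C(23, 2) = 253. By convexity Σ_i C(r_i, 2) ≥ 50·C(z/50, 2) = z(z − 50)/(2·50), giving z² − 50z − 50·23·22 ≤ 0 and hence z ≤ (1/2)[50 + √(2500 + 4·25300)] = (1/2)[50 + √103700] ≈ (1/2)(50 + 322.0248) = 186.0124.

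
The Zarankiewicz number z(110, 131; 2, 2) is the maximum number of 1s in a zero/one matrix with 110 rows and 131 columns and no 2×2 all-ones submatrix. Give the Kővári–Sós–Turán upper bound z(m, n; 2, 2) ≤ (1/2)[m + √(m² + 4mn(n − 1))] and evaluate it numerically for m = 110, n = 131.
z(110, 131; 2, 2) ≤ (1/2)[110 + √(110² + 4·110·131·130)] = (1/2)[110 + √7505300] = 1424.7901

Kővári–Sós–Turán: let r_1, ..., r_110 be the row sums and z = Σ r_i the total number of 1s. Each pair of columns can share at most one row with both entries 1 (else a 2×2 all-ones block appears), so Σ_i C(r_i, 2) ≤ C(131, 2) = 8515. By convexity Σ_i C(r_i, 2) ≥ 110·C(z/110, 2) = z(z − 110)/(2·110), giving z² − 110z − 110·131·130 ≤ 0 and hence z ≤ (1/2)[110 + √(12100 + 4·1873300)] = (1/2)[110 + √7505300] ≈ (1/2)(110 + 2739.5803) = 1424.7901.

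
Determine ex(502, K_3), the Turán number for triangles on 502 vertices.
ex(502, K_3) = ⌊502^2/4⌋ = 63001

Mantel (1907): a triangle-free graph on n vertices has at most ⌊n^2/4⌋ edges, with equality for the complete bipartite graph K_{⌊n/2⌋, ⌈n/2⌉}. For n = 502: ⌊502^2/4⌋ = ⌊252004/4⌋ = 63001. The extremal graph is K_{251, 251}, which has 251·251 = 63001 edges.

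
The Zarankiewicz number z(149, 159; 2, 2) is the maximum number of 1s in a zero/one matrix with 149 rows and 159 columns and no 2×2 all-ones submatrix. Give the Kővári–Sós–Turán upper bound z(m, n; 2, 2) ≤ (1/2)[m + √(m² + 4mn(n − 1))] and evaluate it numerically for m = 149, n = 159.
z(149, 159; 2, 2) ≤ (1/2)[149 + √(149² + 4·149·159·158)] = (1/2)[149 + √14994913] = 2010.6633

Kővári–Sós–Turán: let r_1, ..., r_149 be the row sums and z = Σ r_i the total number of 1s. Each pair of columns can share at most one row with both entries 1 (else a 2×2 all-ones block appears), so Σ_i C(r_i, 2) ≤ C(159, 2) = 12561. By convexity Σ_i C(r_i, 2) ≥ 149·C(z/149, 2) = z(z − 149)/(2·149), giving z² − 149z − 149·159·158 ≤ 0 and hence z ≤ (1/2)[149 + √(22201 + 4·3743178)] = (1/2)[149 + √14994913] ≈ (1/2)(149 + 3872.3266) = 2010.6633.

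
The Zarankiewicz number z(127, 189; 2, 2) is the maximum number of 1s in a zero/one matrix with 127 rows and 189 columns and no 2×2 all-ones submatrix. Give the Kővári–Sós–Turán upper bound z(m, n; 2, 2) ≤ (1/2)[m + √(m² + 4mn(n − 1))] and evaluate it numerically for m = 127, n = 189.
z(127, 189; 2, 2) ≤ (1/2)[127 + √(127² + 4·127·189·188)] = (1/2)[127 + √18066385] = 2188.7285

Kővári–Sós–Turán: let r_1, ..., r_127 be the row sums and z = Σ r_i the total number of 1s. Each pair of columns can share at most one row with both entries 1 (else a 2×2 all-ones block appears), so Σ_i C(r_i, 2) ≤ C(189, 2) = 17766. By convexity Σ_i C(r_i, 2) ≥ 127·C(z/127, 2) = z(z − 127)/(2·127), giving z² − 127z − 127·189·188 ≤ 0 and hence z ≤ (1/2)[127 + √(16129 + 4·4512564)] = (1/2)[127 + √18066385] ≈ (1/2)(127 + 4250.457) = 2188.7285.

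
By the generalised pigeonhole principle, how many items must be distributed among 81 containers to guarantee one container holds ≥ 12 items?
n = (12 − 1)·81 + 1 = 892

By the generalised pigeonhole principle, to guarantee some box contains ≥ r objects we need more than (r − 1) · k objects total. Threshold: n = (r − 1) · k + 1. With r = 12 and k = 81: n = 11 · 81 + 1 = 891 + 1 = 892. For n = 891 = 11 · 81, we can put exactly 11 objects in every box, avoiding 12 in any single one — so 892 is tight.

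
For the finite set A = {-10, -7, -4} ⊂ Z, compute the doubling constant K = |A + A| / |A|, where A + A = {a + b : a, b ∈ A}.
K = |A + A| / |A| = 5/3

Enumerate A + A = {a + b : a, b ∈ A}. With |A| = 3, there are |A|^2 = 9 ordered sum pairs; collecting distinct values, A + A = {-20, -17, -14, -11, -8}, so |A + A| = 5. Thus K = 5/3. Here |A + A| = 2|A| − 1 = 5, the minimum possible — so K = 5/3 is minimal, which holds iff A is an arithmetic progression.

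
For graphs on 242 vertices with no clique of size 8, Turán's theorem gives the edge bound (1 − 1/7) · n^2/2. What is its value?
Turán density bound = (6/7) · 242^2/2 = 175692/7 ≈ 25098.8571

Turán's theorem: ex(n, K_{r+1}) is achieved by the complete r-partite Turán graph T(n, r) with parts as balanced as possible, and is at most (1 − 1/r) · n^2/2. For r = 7, n = 242: the density bound is (6/7) · 58564/2 = 175692/7 ≈ 25098.8571. The integer-valued extremum is e(T(242, 7)) = 25098, which is strictly less than the density bound 175692/7 since 7 ∤ 242 (the parts of T(242, 7) cannot all be equal).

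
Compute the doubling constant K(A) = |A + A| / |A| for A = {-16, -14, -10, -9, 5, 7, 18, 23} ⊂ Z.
K = |A + A| / |A| = 33/8

Enumerate A + A = {a + b : a, b ∈ A}. With |A| = 8, there are |A|^2 = 64 ordered sum pairs; collecting distinct values, A + A = {-32, -30, -28, -26, -25, -24, -23, -20, -19, -18, -11, -9, -7, -5, -4, -3, -2, 2, 4, 7, 8, 9, 10, 12, 13, 14, 23, 25, 28, 30, 36, 41, 46}, so |A + A| = 33. Thus K = 33/8. For comparison, the minimum possible |A + A| over all 8-element sets is 2·8 − 1 = 15 (so min K = 15/8), attained only by arithmetic progressions.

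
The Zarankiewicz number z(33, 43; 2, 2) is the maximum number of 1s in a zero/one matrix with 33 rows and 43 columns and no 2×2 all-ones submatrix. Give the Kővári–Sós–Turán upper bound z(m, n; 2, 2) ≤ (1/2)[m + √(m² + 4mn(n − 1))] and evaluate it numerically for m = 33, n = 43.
z(33, 43; 2, 2) ≤ (1/2)[33 + √(33² + 4·33·43·42)] = (1/2)[33 + √239481] = 261.184

Kővári–Sós–Turán: let r_1, ..., r_33 be the row sums and z = Σ r_i the total number of 1s. Each pair of columns can share at most one row with both entries 1 (else a 2×2 all-ones block appears), so Σ_i C(r_i, 2) ≤ C(43, 2) = 903. By convexity Σ_i C(r_i, 2) ≥ 33·C(z/33, 2) = z(z − 33)/(2·33), giving z² − 33z − 33·43·42 ≤ 0 and hence z ≤ (1/2)[33 + √(1089 + 4·59598)] = (1/2)[33 + √239481] ≈ (1/2)(33 + 489.368) = 261.184.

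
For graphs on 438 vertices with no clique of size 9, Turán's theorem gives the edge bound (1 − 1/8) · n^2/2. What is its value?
Turán density bound = (7/8) · 438^2/2 = 335727/4 ≈ 83931.75

Turán's theorem: ex(n, K_{r+1}) is achieved by the complete r-partite Turán graph T(n, r) with parts as balanced as possible, and is at most (1 − 1/r) · n^2/2. For r = 8, n = 438: the density bound is (7/8) · 191844/2 = 335727/4 ≈ 83931.75. The integer-valued extremum is e(T(438, 8)) = 83931, which is strictly less than the density bound 335727/4 since 8 ∤ 438 (the parts of T(438, 8) cannot all be equal).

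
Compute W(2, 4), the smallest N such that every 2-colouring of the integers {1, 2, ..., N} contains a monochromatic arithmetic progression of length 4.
W(2, 4) = 35

This is a classical value, W(2, 4) = 35, established by combining an explicit 2-colouring of {1, ..., 34} with no monochromatic 4-AP (giving the lower bound W(2, 4) > 34) and a finite case analysis / exhaustive computer search showing every 2-colouring of {1, ..., 35} has such an AP.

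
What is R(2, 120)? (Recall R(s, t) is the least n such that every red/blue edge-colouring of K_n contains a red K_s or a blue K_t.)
R(2, 120) = 120

R(2, k) = k for all k ≥ 2: in a 2-colouring of K_k, either some edge is red (a red K_2) or all edges are blue (a blue K_k). And K_{119} coloured all-blue has no blue K_120, so R(2, 120) > 119. Hence R(2, 120) = 120.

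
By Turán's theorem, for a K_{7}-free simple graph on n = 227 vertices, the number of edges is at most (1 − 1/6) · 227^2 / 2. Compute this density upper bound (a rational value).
Turán density bound = (5/6) · 227^2/2 = 257645/12 ≈ 21470.4167

Turán's theorem: ex(n, K_{r+1}) is achieved by the complete r-partite Turán graph T(n, r) with parts as balanced as possible, and is at most (1 − 1/r) · n^2/2. For r = 6, n = 227: the density bound is (5/6) · 51529/2 = 257645/12 ≈ 21470.4167. The integer-valued extremum is e(T(227, 6)) = 21470, which is strictly less than the density bound 257645/12 since 6 ∤ 227 (the parts of T(227, 6) cannot all be equal).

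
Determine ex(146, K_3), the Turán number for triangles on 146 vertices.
ex(146, K_3) = ⌊146^2/4⌋ = 5329

Mantel (1907): a triangle-free graph on n vertices has at most ⌊n^2/4⌋ edges, with equality for the complete bipartite graph K_{⌊n/2⌋, ⌈n/2⌉}. For n = 146: ⌊146^2/4⌋ = ⌊21316/4⌋ = 5329. The extremal graph is K_{73, 73}, which has 73·73 = 5329 edges.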